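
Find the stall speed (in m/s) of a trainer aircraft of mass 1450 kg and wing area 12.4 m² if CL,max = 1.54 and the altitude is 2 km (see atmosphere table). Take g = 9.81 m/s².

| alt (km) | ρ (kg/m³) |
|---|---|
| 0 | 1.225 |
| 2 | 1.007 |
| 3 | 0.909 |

V_stall = 38.5 m/s

At 2 km, from the table: ρ = 1.007 kg/m³.
At stall, lift equals weight: L = W = m·g = 1450 × 9.81 = 14220 N.
From L = ½ρV²S·CL,max = W: V_stall = √(2W/(ρSCL,max)) = √(2·14220/(1.007·12.4·1.54))
V_stall = √1479 = 38.5 m/s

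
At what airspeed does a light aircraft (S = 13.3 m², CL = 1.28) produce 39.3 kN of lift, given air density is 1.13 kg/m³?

L = ½ρv²S·CL ⇒ v = √(2L/(ρ·S·CL))
v = √(2 × 39300 / (1.13 × 13.3 × 1.28)) = √4086 = 63.9 m/s

v = 63.9 m/s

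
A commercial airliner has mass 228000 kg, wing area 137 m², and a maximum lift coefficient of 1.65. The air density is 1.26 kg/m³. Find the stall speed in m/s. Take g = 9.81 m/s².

At stall, lift equals weight: L = W = m·g = 228000 × 9.81 = 2.237×10^6 N.
From L = ½ρV²S·CL,max = W: V_stall = √(2W/(ρSCL,max)) = √(2·2.237×10^6/(1.26·137·1.65))
V_stall = √15710 = 125 m/s

V_stall = 125 m/s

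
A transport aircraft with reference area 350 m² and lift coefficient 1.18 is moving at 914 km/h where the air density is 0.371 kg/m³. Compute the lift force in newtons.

Convert speed: v = 914 km/h ÷ 3.6 = 253.9 m/s.
Dynamic pressure q = ½ρv² = ½ × 0.371 × 253.9² = 11960 Pa.
L = q·S·CL = 11960 × 350 × 1.18 = 4.94×10^6 N ≈ 4940 kN

L = 4.94×10^6 N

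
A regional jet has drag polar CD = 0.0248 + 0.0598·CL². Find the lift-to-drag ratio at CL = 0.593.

L/D = 12.9

CD = 0.0248 + 0.0598 × 0.593² = 0.04583
L/D = CL/CD = 0.593 / 0.04583 = 12.9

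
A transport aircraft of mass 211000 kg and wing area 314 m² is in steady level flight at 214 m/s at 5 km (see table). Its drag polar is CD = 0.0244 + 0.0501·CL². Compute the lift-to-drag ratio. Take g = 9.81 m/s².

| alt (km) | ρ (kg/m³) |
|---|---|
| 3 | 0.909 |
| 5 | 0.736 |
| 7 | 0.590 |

At 5 km, from the table: ρ = 0.736 kg/m³.
In steady level flight, lift balances weight: W = mg = 211000 × 9.81 = 2.0699×10^6 N.
q = ½ρv² = ½ × 0.736 × 214² = 16850 Pa.
CL = 2W/(ρv²S) = 2×2.0699×10^6/(0.736×214²×314) = 0.3912.
CD = 0.0244 + 0.0501 × 0.3912² = 0.03207.
L/D = CL/CD = 0.3912 / 0.03207 = 12.2

L/D = 12.2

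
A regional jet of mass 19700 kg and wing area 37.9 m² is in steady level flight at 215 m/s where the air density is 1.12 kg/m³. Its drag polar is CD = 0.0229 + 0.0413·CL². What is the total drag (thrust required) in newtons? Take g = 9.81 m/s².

D = 24000 N

Weight W = mg = 19700 × 9.81 = 1.9326×10^5 N; in level flight L = W.
q = ½ρv² = ½ × 1.12 × 215² = 25890 Pa.
Required CL = L/(qS) = 1.9326×10^5/(25890·37.9) = 0.197.
CD = 0.0229 + 0.0413 × 0.197² = 0.0245.
D = q·S·CD = 25890 × 37.9 × 0.0245 = 24040 N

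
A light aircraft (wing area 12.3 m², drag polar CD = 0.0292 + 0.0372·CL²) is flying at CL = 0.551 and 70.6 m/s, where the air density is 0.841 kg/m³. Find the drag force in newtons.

D = 1040 N

CD = 0.0292 + 0.0372 × 0.551² = 0.04049
D = ½ρv²S·CD = ½ × 0.841 × 70.6² × 12.3 × 0.04049 = 1040 N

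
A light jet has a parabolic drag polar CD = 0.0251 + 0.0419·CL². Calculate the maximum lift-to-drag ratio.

(L/D)max = 15.4

For CD = CD0 + K·CL², (L/D)max occurs at CL* = √(CD0/K) and equals 1/(2√(K·CD0)).
(L/D)max = 1/(2√(0.0419 × 0.0251)) = 1/(2 × 0.03243) = 15.4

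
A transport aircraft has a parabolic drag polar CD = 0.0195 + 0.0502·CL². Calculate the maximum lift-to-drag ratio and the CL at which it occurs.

(L/D)max = 16, at CL = 0.623

For CD = CD0 + K·CL², (L/D)max occurs at CL* = √(CD0/K) and equals 1/(2√(K·CD0)).
(L/D)max = 1/(2√(0.0502 × 0.0195)) = 1/(2 × 0.03129) = 16
CL* = √(0.0195/0.0502) = 0.623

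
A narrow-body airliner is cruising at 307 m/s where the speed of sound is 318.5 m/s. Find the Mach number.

M = 0.964

M = v/a = 307 / 318.5 = 0.964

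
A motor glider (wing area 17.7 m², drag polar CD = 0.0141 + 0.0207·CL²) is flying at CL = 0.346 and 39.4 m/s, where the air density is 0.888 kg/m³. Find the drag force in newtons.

CD = 0.0141 + 0.0207 × 0.346² = 0.01658
D = ½ρv²S·CD = ½ × 0.888 × 39.4² × 17.7 × 0.01658 = 202 N

D = 202 N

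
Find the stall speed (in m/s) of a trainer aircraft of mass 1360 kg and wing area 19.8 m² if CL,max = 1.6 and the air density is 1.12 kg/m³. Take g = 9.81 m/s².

V_stall = 27.4 m/s

At stall, lift equals weight: L = W = m·g = 1360 × 9.81 = 13340 N.
V_stall = √(2W/(ρ·S·CL,max)) = √(2 × 13340 / (1.12 × 19.8 × 1.6))
V_stall = √752 = 27.4 m/s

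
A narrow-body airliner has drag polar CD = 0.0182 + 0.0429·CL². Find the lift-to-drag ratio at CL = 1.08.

CD = 0.0182 + 0.0429 × 1.08² = 0.06824
L/D = CL/CD = 1.08 / 0.06824 = 15.8

L/D = 15.8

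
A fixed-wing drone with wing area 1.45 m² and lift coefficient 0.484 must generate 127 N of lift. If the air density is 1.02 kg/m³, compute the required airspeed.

v = 18.8 m/s

L = ½ρv²S·CL ⇒ v = √(2L/(ρ·S·CL))
v = √(2 × 127 / (1.02 × 1.45 × 0.484)) = √354.8 = 18.8 m/s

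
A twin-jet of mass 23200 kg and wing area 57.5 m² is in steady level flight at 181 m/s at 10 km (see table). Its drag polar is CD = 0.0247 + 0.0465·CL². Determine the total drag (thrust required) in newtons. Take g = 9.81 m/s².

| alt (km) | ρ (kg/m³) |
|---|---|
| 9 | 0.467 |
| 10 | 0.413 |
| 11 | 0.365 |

At 10 km, from the table: ρ = 0.413 kg/m³.
Level flight ⇒ L = W = m·g = 23200 × 9.81 = 2.2759×10^5 N.
q = ½ρv² = ½ × 0.413 × 181² = 6765 Pa.
Required CL = L/(qS) = 2.2759×10^5/(6765·57.5) = 0.5851.
CD = 0.0247 + 0.0465 × 0.5851² = 0.04062.
D = q·S·CD = 6765 × 57.5 × 0.04062 = 15800 N

D = 15800 N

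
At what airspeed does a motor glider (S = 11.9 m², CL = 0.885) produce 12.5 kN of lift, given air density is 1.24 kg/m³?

L = ½ρv²S·CL ⇒ v = √(2L/(ρ·S·CL))
v = √(2 × 12500 / (1.24 × 11.9 × 0.885)) = √1914 = 43.8 m/s

v = 43.8 m/s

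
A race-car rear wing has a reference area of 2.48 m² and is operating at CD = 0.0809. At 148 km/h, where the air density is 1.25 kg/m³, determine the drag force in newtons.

Convert speed: v = 148 km/h ÷ 3.6 = 41.11 m/s.
D = ½ρv²S·CD = ½ × 1.25 × 41.11² × 2.48 × 0.0809 = 212 N

D = 212 N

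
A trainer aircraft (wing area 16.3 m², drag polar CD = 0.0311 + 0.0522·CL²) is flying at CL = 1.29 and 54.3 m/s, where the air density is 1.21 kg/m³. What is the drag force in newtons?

CD = 0.0311 + 0.0522 × 1.29² = 0.118
D = ½ρv²S·CD = ½ × 1.21 × 54.3² × 16.3 × 0.118 = 3430 N

D = 3430 N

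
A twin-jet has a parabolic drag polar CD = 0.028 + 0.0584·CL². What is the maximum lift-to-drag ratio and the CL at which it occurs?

For CD = CD0 + K·CL², (L/D)max occurs at CL* = √(CD0/K) and equals 1/(2√(K·CD0)).
(L/D)max = 1/(2√(0.0584 × 0.028)) = 1/(2 × 0.04044) = 12.4
CL* = √(0.028/0.0584) = 0.692

(L/D)max = 12.4, at CL = 0.692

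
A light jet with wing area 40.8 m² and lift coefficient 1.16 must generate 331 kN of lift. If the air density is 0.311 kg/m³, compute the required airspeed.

v = 212 m/s

L = ½ρv²S·CL ⇒ v = √(2L/(ρ·S·CL))
v = √(2 × 3.31×10^5 / (0.311 × 40.8 × 1.16)) = √44980 = 212 m/s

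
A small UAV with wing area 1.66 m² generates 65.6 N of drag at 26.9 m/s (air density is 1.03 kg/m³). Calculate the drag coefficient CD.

From D = ½ρv²S·CD, rearranging gives CD = 2D/(ρv²S).
CD = 2 × 65.6 / (1.03 × 26.9² × 1.66) = 0.106

CD = 0.106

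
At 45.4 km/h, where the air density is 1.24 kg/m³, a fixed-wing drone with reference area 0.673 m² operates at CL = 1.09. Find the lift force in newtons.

L = 72.3 N

Convert speed: v = 45.4 km/h ÷ 3.6 = 12.61 m/s.
Dynamic pressure q = ½ρv² = ½ × 1.24 × 12.61² = 98.6 Pa.
L = q·S·CL = 98.6 × 0.673 × 1.09 = 72.3 N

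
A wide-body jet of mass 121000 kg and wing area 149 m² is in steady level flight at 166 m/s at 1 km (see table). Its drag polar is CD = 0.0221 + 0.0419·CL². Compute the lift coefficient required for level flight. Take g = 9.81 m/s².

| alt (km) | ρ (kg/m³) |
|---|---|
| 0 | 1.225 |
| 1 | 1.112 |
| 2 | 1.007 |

CL = 0.52

At 1 km, from the table: ρ = 1.112 kg/m³.
In steady level flight, lift balances weight: W = mg = 121000 × 9.81 = 1.187×10^6 N.
q = ½ρv² = ½ × 1.112 × 166² = 15320 Pa.
CL = W/(q·S) = 1.187×10^6 / (15320 × 149) = 0.52.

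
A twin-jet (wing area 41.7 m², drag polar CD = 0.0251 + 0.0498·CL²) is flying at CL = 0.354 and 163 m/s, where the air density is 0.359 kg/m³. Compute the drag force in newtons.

CD = 0.0251 + 0.0498 × 0.354² = 0.03134
D = ½ρv²S·CD = ½ × 0.359 × 163² × 41.7 × 0.03134 = 6230 N

D = 6230 N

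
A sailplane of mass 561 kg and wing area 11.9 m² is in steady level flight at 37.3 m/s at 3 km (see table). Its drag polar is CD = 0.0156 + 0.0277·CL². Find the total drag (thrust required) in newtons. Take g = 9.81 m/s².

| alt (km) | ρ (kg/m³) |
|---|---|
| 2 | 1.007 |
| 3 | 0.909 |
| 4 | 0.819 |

At 3 km, from the table: ρ = 0.909 kg/m³.
Weight W = mg = 561 × 9.81 = 5503.4 N; in level flight L = W.
Dynamic pressure q = 0.5 × 0.909 × 37.3² = 632.3 Pa.
Required CL = L/(qS) = 5503.4/(632.3·11.9) = 0.7314.
CD = 0.0156 + 0.0277 × 0.7314² = 0.03042.
D = q·S·CD = 632.3 × 11.9 × 0.03042 = 228.9 N

D = 229 N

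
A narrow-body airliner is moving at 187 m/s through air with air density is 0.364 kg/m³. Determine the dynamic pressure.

q = 6360 Pa

q = ½ρv² = ½ × 0.364 × 187² = 6360 Pa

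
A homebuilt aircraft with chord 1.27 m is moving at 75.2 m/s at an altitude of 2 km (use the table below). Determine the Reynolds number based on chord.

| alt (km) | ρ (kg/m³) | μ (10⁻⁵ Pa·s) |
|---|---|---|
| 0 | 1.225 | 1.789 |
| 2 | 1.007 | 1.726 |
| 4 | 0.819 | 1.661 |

Re = 5.57×10^6

At 2 km, from the table: ρ = 1.007 kg/m³, μ = 1.726×10⁻⁵ Pa·s.
Re = ρ·v·c/μ = 1.007 × 75.2 × 1.27 / (1.726×10⁻⁵) = 5.57×10^6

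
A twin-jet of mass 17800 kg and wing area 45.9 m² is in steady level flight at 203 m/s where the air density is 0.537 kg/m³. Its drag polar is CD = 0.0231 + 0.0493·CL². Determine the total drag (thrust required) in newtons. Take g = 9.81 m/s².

In steady level flight, lift balances weight: W = mg = 17800 × 9.81 = 1.7462×10^5 N.
q = ½ρv² = ½ × 0.537 × 203² = 11060 Pa.
CL = W/(q·S) = 1.7462×10^5 / (11060 × 45.9) = 0.3438.
CD = 0.0231 + 0.0493 × 0.3438² = 0.02893.
D = q·S·CD = 11060 × 45.9 × 0.02893 = 14690 N

D = 14700 N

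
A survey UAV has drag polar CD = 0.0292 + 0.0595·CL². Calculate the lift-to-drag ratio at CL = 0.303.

CD = 0.0292 + 0.0595 × 0.303² = 0.03466
L/D = CL/CD = 0.303 / 0.03466 = 8.74

L/D = 8.74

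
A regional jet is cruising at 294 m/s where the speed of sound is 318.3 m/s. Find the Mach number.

M = v/a = 294 / 318.3 = 0.924

M = 0.924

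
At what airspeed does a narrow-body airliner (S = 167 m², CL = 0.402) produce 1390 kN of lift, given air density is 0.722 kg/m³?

v = 239 m/s

L = ½ρv²S·CL ⇒ v = √(2L/(ρ·S·CL))
v = √(2 × 1.39×10^6 / (0.722 × 167 × 0.402)) = √57350 = 239 m/s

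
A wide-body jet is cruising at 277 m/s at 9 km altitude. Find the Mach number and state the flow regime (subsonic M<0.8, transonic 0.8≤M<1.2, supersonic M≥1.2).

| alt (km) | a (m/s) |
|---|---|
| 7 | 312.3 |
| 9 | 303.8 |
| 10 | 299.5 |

M = 0.912 (transonic)

At 9 km, from the table: a = 303.8 m/s.
M = v/a = 277 / 303.8 = 0.912
M = 0.912 → transonic.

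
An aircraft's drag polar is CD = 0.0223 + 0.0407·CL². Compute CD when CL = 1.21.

CD = 0.0819

CD = 0.0223 + 0.0407 × 1.21² = 0.0223 + 0.05959 = 0.0819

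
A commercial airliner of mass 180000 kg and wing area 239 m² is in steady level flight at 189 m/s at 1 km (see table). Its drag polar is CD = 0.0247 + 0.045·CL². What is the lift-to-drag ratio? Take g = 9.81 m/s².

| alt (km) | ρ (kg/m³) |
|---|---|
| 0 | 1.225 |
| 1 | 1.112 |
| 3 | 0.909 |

At 1 km, from the table: ρ = 1.112 kg/m³.
Level flight ⇒ L = W = m·g = 180000 × 9.81 = 1.7658×10^6 N.
q = ½ρv² = ½ × 1.112 × 189² = 19860 Pa.
CL = 2W/(ρv²S) = 2×1.7658×10^6/(1.112×189²×239) = 0.372.
CD = 0.0247 + 0.045 × 0.372² = 0.03093.
L/D = CL/CD = 0.372 / 0.03093 = 12

L/D = 12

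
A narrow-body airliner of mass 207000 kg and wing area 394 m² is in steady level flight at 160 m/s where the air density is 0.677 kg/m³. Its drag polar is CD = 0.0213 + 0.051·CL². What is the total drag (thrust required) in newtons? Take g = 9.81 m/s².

In steady level flight, lift balances weight: W = mg = 207000 × 9.81 = 2.0307×10^6 N.
q = ½ρv² = ½ × 0.677 × 160² = 8666 Pa.
Required CL = L/(qS) = 2.0307×10^6/(8666·394) = 0.5948.
CD = 0.0213 + 0.051 × 0.5948² = 0.03934.
D = q·S·CD = 8666 × 394 × 0.03934 = 1.343×10^5 N

D = 1.34×10^5 N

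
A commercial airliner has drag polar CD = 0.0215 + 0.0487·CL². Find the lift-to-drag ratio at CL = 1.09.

CD = 0.0215 + 0.0487 × 1.09² = 0.07936
L/D = CL/CD = 1.09 / 0.07936 = 13.7

L/D = 13.7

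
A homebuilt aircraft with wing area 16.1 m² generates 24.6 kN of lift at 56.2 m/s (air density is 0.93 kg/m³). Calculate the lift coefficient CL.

CL = 1.04

From L = ½ρv²S·CL, rearranging gives CL = 2L/(ρv²S).
CL = 2 × 24600 / (0.93 × 56.2² × 16.1) = 1.04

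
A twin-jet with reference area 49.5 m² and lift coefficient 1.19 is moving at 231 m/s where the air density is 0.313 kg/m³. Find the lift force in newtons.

L = ½ρv²S·CL = ½ × 0.313 × 231² × 49.5 × 1.19 = 4.92×10^5 N ≈ 492 kN

L = 4.92×10^5 N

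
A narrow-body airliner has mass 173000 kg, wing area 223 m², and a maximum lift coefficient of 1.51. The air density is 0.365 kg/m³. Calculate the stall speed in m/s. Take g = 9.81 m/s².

Stall occurs when L = W at CL,max. W = mg = 173000 × 9.81 = 1.697×10^6 N.
From L = ½ρV²S·CL,max = W: V_stall = √(2W/(ρSCL,max)) = √(2·1.697×10^6/(0.365·223·1.51))
V_stall = √27620 = 166 m/s

V_stall = 166 m/s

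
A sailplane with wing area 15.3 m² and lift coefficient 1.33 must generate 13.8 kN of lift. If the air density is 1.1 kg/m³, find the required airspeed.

L = ½ρv²S·CL ⇒ v = √(2L/(ρ·S·CL))
v = √(2 × 13800 / (1.1 × 15.3 × 1.33)) = √1233 = 35.1 m/s

v = 35.1 m/s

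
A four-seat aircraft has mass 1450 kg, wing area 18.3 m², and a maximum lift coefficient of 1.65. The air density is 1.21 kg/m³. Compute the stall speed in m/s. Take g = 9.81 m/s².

At stall, lift equals weight: L = W = m·g = 1450 × 9.81 = 14220 N.
V_stall = √(2W/(ρ·S·CL,max)) = √(2 × 14220 / (1.21 × 18.3 × 1.65))
V_stall = √778.7 = 27.9 m/s

V_stall = 27.9 m/s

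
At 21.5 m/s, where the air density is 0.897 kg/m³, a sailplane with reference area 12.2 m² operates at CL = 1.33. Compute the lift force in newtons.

L = 3360 N

L = ½ρv²S·CL = ½ × 0.897 × 21.5² × 12.2 × 1.33 = 3360 N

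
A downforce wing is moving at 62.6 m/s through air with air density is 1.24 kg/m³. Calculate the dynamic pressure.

q = ½ρv² = ½ × 1.24 × 62.6² = 2430 Pa

q = 2430 Pa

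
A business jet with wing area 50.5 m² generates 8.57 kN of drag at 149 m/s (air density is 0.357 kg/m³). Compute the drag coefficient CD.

From D = ½ρv²S·CD, rearranging gives CD = 2D/(ρv²S).
CD = 2 × 8570 / (0.357 × 149² × 50.5) = 0.0428

CD = 0.0428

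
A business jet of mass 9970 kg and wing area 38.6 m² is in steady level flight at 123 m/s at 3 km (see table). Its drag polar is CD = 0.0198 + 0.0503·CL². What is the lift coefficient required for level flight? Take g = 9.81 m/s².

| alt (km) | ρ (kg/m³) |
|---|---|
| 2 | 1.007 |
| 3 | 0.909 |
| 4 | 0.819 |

At 3 km, from the table: ρ = 0.909 kg/m³.
In steady level flight, lift balances weight: W = mg = 9970 × 9.81 = 97806 N.
q = ½ρv² = ½ × 0.909 × 123² = 6876 Pa.
CL = 2W/(ρv²S) = 2×97806/(0.909×123²×38.6) = 0.3685.

CL = 0.368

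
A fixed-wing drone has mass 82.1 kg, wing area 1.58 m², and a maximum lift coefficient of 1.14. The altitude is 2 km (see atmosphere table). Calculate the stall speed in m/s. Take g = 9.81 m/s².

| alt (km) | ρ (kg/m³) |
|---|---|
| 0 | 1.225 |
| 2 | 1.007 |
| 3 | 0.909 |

V_stall = 29.8 m/s

At 2 km, from the table: ρ = 1.007 kg/m³.
Stall occurs when L = W at CL,max. W = mg = 82.1 × 9.81 = 805.4 N.
V_stall = √(2W/(ρ·S·CL,max)) = √(2 × 805.4 / (1.007 × 1.58 × 1.14))
V_stall = √888.1 = 29.8 m/s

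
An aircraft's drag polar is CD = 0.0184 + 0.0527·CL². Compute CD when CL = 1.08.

CD = 0.0184 + 0.0527 × 1.08² = 0.0184 + 0.06147 = 0.0799

CD = 0.0799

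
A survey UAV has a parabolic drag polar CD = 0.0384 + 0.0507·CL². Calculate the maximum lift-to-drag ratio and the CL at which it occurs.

(L/D)max = 11.3, at CL = 0.87

For CD = CD0 + K·CL², (L/D)max occurs at CL* = √(CD0/K) and equals 1/(2√(K·CD0)).
(L/D)max = 1/(2√(0.0507 × 0.0384)) = 1/(2 × 0.04412) = 11.3
CL* = √(0.0384/0.0507) = 0.87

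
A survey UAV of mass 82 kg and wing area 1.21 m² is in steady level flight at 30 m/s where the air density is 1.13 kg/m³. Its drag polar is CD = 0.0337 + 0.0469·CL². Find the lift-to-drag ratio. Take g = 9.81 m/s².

L/D = 11.5

Level flight ⇒ L = W = m·g = 82 × 9.81 = 804.42 N.
Dynamic pressure q = 0.5 × 1.13 × 30² = 508.5 Pa.
CL = W/(q·S) = 804.42 / (508.5 × 1.21) = 1.307.
CD = 0.0337 + 0.0469 × 1.307² = 0.1139.
L/D = CL/CD = 1.307 / 0.1139 = 11.5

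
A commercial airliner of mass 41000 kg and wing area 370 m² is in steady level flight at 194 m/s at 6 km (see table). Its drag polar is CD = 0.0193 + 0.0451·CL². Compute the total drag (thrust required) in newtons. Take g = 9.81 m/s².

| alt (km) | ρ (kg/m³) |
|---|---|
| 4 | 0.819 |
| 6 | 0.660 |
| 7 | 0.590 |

D = 90300 N

At 6 km, from the table: ρ = 0.660 kg/m³.
Weight W = mg = 41000 × 9.81 = 4.0221×10^5 N; in level flight L = W.
Dynamic pressure q = 0.5 × 0.66 × 194² = 12420 Pa.
Required CL = L/(qS) = 4.0221×10^5/(12420·370) = 0.08753.
CD = 0.0193 + 0.0451 × 0.08753² = 0.01965.
D = q·S·CD = 12420 × 370 × 0.01965 = 90280 N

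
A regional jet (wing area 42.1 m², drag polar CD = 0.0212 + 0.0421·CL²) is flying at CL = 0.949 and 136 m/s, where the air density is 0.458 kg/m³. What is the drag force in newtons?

CD = 0.0212 + 0.0421 × 0.949² = 0.05912
D = ½ρv²S·CD = ½ × 0.458 × 136² × 42.1 × 0.05912 = 10500 N

D = 10500 N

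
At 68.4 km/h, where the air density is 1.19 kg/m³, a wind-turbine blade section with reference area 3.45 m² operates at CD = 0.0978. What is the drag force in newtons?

Convert speed: v = 68.4 km/h ÷ 3.6 = 19 m/s.
D = ½ρv²S·CD = ½ × 1.19 × 19² × 3.45 × 0.0978 = 72.5 N

D = 72.5 N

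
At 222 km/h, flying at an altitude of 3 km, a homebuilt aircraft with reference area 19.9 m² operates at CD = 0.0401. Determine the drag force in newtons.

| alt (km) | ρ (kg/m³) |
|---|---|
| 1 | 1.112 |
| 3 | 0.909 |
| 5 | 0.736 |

D = 1380 N

At 3 km, from the table: ρ = 0.909 kg/m³.
Convert speed: v = 222 km/h ÷ 3.6 = 61.67 m/s.
D = ½ρv²S·CD = ½ × 0.909 × 61.67² × 19.9 × 0.0401 = 1380 N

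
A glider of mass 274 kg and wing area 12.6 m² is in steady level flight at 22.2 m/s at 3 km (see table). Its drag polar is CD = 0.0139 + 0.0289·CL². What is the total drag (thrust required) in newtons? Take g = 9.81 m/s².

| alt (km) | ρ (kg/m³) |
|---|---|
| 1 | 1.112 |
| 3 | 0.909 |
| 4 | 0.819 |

At 3 km, from the table: ρ = 0.909 kg/m³.
In steady level flight, lift balances weight: W = mg = 274 × 9.81 = 2687.9 N.
q = ½ρv² = ½ × 0.909 × 22.2² = 224 Pa.
CL = 2W/(ρv²S) = 2×2687.9/(0.909×22.2²×12.6) = 0.9524.
CD = 0.0139 + 0.0289 × 0.9524² = 0.04011.
D = q·S·CD = 224 × 12.6 × 0.04011 = 113.2 N

D = 113 N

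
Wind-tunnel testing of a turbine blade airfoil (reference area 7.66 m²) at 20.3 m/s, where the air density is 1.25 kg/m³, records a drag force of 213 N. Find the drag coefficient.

CD = 0.108

From D = ½ρv²S·CD, rearranging gives CD = 2D/(ρv²S).
CD = 2 × 213 / (1.25 × 20.3² × 7.66) = 0.108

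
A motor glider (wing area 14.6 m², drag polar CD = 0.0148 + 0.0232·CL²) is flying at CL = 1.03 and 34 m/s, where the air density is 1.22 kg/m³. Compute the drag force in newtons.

CD = 0.0148 + 0.0232 × 1.03² = 0.03941
D = ½ρv²S·CD = ½ × 1.22 × 34² × 14.6 × 0.03941 = 406 N

D = 406 N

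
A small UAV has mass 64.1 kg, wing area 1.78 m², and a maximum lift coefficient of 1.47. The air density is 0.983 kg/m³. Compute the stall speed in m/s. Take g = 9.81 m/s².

V_stall = 22.1 m/s

At stall, lift equals weight: L = W = m·g = 64.1 × 9.81 = 628.8 N.
V_stall = √(2W/(ρ·S·CL,max)) = √(2 × 628.8 / (0.983 × 1.78 × 1.47))
V_stall = √489 = 22.1 m/s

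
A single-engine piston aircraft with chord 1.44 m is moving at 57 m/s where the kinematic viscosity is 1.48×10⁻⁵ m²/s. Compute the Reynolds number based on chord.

Re = 5.55×10^6

Re = v·c/ν = 57 × 1.44 / (1.48×10⁻⁵) = 5.55×10^6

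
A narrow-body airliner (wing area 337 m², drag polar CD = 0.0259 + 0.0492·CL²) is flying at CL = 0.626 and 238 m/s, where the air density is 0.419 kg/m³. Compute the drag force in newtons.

D = 1.81×10^5 N

CD = 0.0259 + 0.0492 × 0.626² = 0.04518
D = ½ρv²S·CD = ½ × 0.419 × 238² × 337 × 0.04518 = 1.81×10^5 N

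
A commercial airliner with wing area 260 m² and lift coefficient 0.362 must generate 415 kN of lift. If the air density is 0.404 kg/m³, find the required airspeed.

L = ½ρv²S·CL ⇒ v = √(2L/(ρ·S·CL))
v = √(2 × 4.15×10^5 / (0.404 × 260 × 0.362)) = √21830 = 148 m/s

v = 148 m/s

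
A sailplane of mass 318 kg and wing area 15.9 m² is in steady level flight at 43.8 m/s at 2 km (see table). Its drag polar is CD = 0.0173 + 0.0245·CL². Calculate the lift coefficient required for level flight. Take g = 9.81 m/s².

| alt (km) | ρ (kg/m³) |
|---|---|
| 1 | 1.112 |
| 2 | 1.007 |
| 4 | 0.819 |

At 2 km, from the table: ρ = 1.007 kg/m³.
Weight W = mg = 318 × 9.81 = 3119.6 N; in level flight L = W.
q = ½ρv² = ½ × 1.007 × 43.8² = 965.9 Pa.
Required CL = L/(qS) = 3119.6/(965.9·15.9) = 0.2031.

CL = 0.203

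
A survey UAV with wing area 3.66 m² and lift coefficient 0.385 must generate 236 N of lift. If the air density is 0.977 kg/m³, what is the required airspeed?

L = ½ρv²S·CL ⇒ v = √(2L/(ρ·S·CL))
v = √(2 × 236 / (0.977 × 3.66 × 0.385)) = √342.9 = 18.5 m/s

v = 18.5 m/s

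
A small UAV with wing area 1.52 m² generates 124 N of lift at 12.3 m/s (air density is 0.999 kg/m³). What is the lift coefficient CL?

CL = 1.08

From L = ½ρv²S·CL, rearranging gives CL = 2L/(ρv²S).
CL = 2 × 124 / (0.999 × 12.3² × 1.52) = 1.08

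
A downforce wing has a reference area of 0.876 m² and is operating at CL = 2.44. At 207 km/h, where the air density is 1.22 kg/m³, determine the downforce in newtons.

L = 4310 N

Convert speed: v = 207 km/h ÷ 3.6 = 57.5 m/s.
Dynamic pressure q = ½ρv² = ½ × 1.22 × 57.5² = 2017 Pa.
L = q·S·CL = 2017 × 0.876 × 2.44 = 4310 N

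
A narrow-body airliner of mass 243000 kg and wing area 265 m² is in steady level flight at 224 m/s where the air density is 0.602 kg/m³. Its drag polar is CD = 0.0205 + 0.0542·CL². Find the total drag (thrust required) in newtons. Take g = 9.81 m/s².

Weight W = mg = 243000 × 9.81 = 2.3838×10^6 N; in level flight L = W.
Dynamic pressure q = 0.5 × 0.602 × 224² = 15100 Pa.
CL = W/(q·S) = 2.3838×10^6 / (15100 × 265) = 0.5956.
CD = 0.0205 + 0.0542 × 0.5956² = 0.03973.
D = q·S·CD = 15100 × 265 × 0.03973 = 1.59×10^5 N

D = 1.59×10^5 N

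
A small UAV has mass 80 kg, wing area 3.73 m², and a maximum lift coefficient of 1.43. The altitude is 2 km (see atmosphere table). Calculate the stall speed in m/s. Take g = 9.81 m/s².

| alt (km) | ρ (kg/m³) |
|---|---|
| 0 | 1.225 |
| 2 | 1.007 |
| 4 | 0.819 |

V_stall = 17.1 m/s

At 2 km, from the table: ρ = 1.007 kg/m³.
At stall, lift equals weight: L = W = m·g = 80 × 9.81 = 784.8 N.
From L = ½ρV²S·CL,max = W: V_stall = √(2W/(ρSCL,max)) = √(2·784.8/(1.007·3.73·1.43))
V_stall = √292.2 = 17.1 m/s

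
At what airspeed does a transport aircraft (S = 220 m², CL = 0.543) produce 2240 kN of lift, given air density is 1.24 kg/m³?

L = ½ρv²S·CL ⇒ v = √(2L/(ρ·S·CL))
v = √(2 × 2.24×10^6 / (1.24 × 220 × 0.543)) = √30240 = 174 m/s

v = 174 m/s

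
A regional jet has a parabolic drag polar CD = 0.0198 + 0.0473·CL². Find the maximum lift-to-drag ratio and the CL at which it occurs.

(L/D)max = 16.3, at CL = 0.647

For CD = CD0 + K·CL², (L/D)max occurs at CL* = √(CD0/K) and equals 1/(2√(K·CD0)).
(L/D)max = 1/(2√(0.0473 × 0.0198)) = 1/(2 × 0.0306) = 16.3
CL* = √(0.0198/0.0473) = 0.647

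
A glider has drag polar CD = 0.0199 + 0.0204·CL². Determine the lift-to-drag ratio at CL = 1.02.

L/D = 24.8

CD = 0.0199 + 0.0204 × 1.02² = 0.04112
L/D = CL/CD = 1.02 / 0.04112 = 24.8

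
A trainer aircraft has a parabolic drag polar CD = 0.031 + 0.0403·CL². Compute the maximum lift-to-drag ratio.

(L/D)max = 14.1

For CD = CD0 + K·CL², (L/D)max occurs at CL* = √(CD0/K) and equals 1/(2√(K·CD0)).
(L/D)max = 1/(2√(0.0403 × 0.031)) = 1/(2 × 0.03535) = 14.1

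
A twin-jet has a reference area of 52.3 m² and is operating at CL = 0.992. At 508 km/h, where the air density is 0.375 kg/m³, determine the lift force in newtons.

L = 1.94×10^5 N

Convert speed: v = 508 km/h ÷ 3.6 = 141.1 m/s.
L = ½ρv²S·CL = ½ × 0.375 × 141.1² × 52.3 × 0.992 = 1.94×10^5 N ≈ 194 kN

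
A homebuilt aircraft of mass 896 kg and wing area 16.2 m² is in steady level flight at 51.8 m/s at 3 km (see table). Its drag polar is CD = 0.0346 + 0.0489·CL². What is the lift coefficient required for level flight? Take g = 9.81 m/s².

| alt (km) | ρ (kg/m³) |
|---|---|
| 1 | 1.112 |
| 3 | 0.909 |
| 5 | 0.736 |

At 3 km, from the table: ρ = 0.909 kg/m³.
In steady level flight, lift balances weight: W = mg = 896 × 9.81 = 8789.8 N.
Dynamic pressure q = 0.5 × 0.909 × 51.8² = 1220 Pa.
CL = W/(q·S) = 8789.8 / (1220 × 16.2) = 0.4449.

CL = 0.445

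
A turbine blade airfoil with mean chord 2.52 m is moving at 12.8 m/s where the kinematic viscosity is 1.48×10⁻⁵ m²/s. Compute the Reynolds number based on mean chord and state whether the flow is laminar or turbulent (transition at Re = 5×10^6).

Re = 2.18×10^6 (laminar)

Re = v·c/ν = 12.8 × 2.52 / (1.48×10⁻⁵) = 2.18×10^6
Since 2.18×10^6 < 5×10^6, the flow is laminar.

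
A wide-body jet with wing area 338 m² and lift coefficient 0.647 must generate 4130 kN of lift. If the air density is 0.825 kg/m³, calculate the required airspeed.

v = 214 m/s

L = ½ρv²S·CL ⇒ v = √(2L/(ρ·S·CL))
v = √(2 × 4.13×10^6 / (0.825 × 338 × 0.647)) = √45780 = 214 m/s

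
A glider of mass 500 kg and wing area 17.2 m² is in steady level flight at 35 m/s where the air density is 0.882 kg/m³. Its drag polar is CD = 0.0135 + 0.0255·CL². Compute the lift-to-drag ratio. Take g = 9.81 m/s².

Level flight ⇒ L = W = m·g = 500 × 9.81 = 4905 N.
Dynamic pressure q = 0.5 × 0.882 × 35² = 540.2 Pa.
Required CL = L/(qS) = 4905/(540.2·17.2) = 0.5279.
CD = 0.0135 + 0.0255 × 0.5279² = 0.02061.
L/D = CL/CD = 0.5279 / 0.02061 = 25.6

L/D = 25.6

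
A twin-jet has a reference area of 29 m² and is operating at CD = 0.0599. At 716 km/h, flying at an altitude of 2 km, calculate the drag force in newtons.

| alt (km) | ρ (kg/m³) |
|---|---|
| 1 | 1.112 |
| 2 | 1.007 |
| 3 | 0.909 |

D = 34600 N

At 2 km, from the table: ρ = 1.007 kg/m³.
Convert speed: v = 716 km/h ÷ 3.6 = 198.9 m/s.
D = ½ρv²S·CD = ½ × 1.007 × 198.9² × 29 × 0.0599 = 34600 N ≈ 34.6 kN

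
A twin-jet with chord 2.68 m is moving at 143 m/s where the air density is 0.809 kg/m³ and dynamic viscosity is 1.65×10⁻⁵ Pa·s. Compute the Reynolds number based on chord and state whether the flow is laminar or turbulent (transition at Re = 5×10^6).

Re = 1.88×10^7 (turbulent)

Re = ρ·v·c/μ = 0.809 × 143 × 2.68 / (1.65×10⁻⁵) = 1.88×10^7
Since 1.88×10^7 > 5×10^6, the flow is turbulent.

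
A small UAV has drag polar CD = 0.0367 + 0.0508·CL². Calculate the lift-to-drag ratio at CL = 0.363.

CD = 0.0367 + 0.0508 × 0.363² = 0.04339
L/D = CL/CD = 0.363 / 0.04339 = 8.37

L/D = 8.37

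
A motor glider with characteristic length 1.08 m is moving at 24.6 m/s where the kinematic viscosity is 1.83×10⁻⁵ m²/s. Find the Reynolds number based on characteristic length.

Re = v·c/ν = 24.6 × 1.08 / (1.83×10⁻⁵) = 1.45×10^6

Re = 1.45×10^6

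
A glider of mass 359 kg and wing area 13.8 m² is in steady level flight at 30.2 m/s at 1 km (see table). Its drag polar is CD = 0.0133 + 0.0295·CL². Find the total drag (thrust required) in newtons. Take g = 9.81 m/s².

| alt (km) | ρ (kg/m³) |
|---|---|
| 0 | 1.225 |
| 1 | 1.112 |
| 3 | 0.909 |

D = 145 N

At 1 km, from the table: ρ = 1.112 kg/m³.
In steady level flight, lift balances weight: W = mg = 359 × 9.81 = 3521.8 N.
Dynamic pressure q = 0.5 × 1.112 × 30.2² = 507.1 Pa.
CL = W/(q·S) = 3521.8 / (507.1 × 13.8) = 0.5033.
CD = 0.0133 + 0.0295 × 0.5033² = 0.02077.
D = q·S·CD = 507.1 × 13.8 × 0.02077 = 145.4 N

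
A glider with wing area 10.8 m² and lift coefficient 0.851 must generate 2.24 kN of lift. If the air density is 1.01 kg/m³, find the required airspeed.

L = ½ρv²S·CL ⇒ v = √(2L/(ρ·S·CL))
v = √(2 × 2240 / (1.01 × 10.8 × 0.851)) = √482.6 = 22 m/s

v = 22 m/s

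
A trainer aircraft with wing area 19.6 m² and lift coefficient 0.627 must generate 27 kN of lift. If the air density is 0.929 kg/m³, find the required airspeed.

v = 68.8 m/s

L = ½ρv²S·CL ⇒ v = √(2L/(ρ·S·CL))
v = √(2 × 27000 / (0.929 × 19.6 × 0.627)) = √4730 = 68.8 m/s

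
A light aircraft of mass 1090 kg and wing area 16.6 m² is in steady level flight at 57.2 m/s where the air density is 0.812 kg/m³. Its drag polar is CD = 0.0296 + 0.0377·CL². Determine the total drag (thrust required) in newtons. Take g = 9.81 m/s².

Weight W = mg = 1090 × 9.81 = 10693 N; in level flight L = W.
q = ½ρv² = ½ × 0.812 × 57.2² = 1328 Pa.
CL = W/(q·S) = 10693 / (1328 × 16.6) = 0.4849.
CD = 0.0296 + 0.0377 × 0.4849² = 0.03847.
D = q·S·CD = 1328 × 16.6 × 0.03847 = 848.2 N

D = 848 N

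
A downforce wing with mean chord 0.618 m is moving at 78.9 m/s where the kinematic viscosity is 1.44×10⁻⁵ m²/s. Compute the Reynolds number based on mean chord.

Re = v·c/ν = 78.9 × 0.618 / (1.44×10⁻⁵) = 3.39×10^6

Re = 3.39×10^6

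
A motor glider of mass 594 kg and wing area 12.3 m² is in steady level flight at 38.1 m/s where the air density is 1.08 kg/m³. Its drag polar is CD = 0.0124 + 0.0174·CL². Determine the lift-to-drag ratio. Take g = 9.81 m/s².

L/D = 32.2

In steady level flight, lift balances weight: W = mg = 594 × 9.81 = 5827.1 N.
Dynamic pressure q = 0.5 × 1.08 × 38.1² = 783.9 Pa.
CL = W/(q·S) = 5827.1 / (783.9 × 12.3) = 0.6044.
CD = 0.0124 + 0.0174 × 0.6044² = 0.01876.
L/D = CL/CD = 0.6044 / 0.01876 = 32.2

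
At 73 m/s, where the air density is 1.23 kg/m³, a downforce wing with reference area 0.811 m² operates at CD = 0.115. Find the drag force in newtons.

Dynamic pressure q = ½ρv² = ½ × 1.23 × 73² = 3277 Pa.
D = q·S·CD = 3277 × 0.811 × 0.115 = 306 N

D = 306 N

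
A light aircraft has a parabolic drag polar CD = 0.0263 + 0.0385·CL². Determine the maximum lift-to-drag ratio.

For CD = CD0 + K·CL², (L/D)max occurs at CL* = √(CD0/K) and equals 1/(2√(K·CD0)).
(L/D)max = 1/(2√(0.0385 × 0.0263)) = 1/(2 × 0.03182) = 15.7

(L/D)max = 15.7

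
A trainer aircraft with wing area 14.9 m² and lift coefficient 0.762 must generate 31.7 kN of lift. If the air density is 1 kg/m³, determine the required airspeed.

L = ½ρv²S·CL ⇒ v = √(2L/(ρ·S·CL))
v = √(2 × 31700 / (1 × 14.9 × 0.762)) = √5584 = 74.7 m/s

v = 74.7 m/s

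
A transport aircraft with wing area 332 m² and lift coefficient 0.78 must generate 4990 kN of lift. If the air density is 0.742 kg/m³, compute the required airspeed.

L = ½ρv²S·CL ⇒ v = √(2L/(ρ·S·CL))
v = √(2 × 4.99×10^6 / (0.742 × 332 × 0.78)) = √51940 = 228 m/s

v = 228 m/s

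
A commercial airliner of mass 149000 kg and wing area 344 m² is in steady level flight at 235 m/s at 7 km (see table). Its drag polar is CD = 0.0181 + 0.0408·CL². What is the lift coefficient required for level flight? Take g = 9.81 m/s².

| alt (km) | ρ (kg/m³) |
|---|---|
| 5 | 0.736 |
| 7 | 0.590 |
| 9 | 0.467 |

CL = 0.261

At 7 km, from the table: ρ = 0.590 kg/m³.
In steady level flight, lift balances weight: W = mg = 149000 × 9.81 = 1.4617×10^6 N.
q = ½ρv² = ½ × 0.59 × 235² = 16290 Pa.
CL = 2W/(ρv²S) = 2×1.4617×10^6/(0.59×235²×344) = 0.2608.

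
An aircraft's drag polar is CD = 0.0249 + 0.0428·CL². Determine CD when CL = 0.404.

CD = 0.0319

CD = 0.0249 + 0.0428 × 0.404² = 0.0249 + 0.006986 = 0.0319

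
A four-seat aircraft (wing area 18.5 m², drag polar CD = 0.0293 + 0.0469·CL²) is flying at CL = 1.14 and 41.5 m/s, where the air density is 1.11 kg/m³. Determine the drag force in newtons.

D = 1600 N

CD = 0.0293 + 0.0469 × 1.14² = 0.09025
D = ½ρv²S·CD = ½ × 1.11 × 41.5² × 18.5 × 0.09025 = 1600 N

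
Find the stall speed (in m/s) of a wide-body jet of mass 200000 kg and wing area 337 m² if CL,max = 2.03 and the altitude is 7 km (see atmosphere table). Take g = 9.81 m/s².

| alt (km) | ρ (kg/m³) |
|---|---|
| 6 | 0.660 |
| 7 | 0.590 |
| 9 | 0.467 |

At 7 km, from the table: ρ = 0.590 kg/m³.
Stall occurs when L = W at CL,max. W = mg = 200000 × 9.81 = 1.962×10^6 N.
From L = ½ρV²S·CL,max = W: V_stall = √(2W/(ρSCL,max)) = √(2·1.962×10^6/(0.59·337·2.03))
V_stall = √9722 = 98.6 m/s

V_stall = 98.6 m/s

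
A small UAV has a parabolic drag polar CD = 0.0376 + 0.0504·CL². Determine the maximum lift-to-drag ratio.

For CD = CD0 + K·CL², (L/D)max occurs at CL* = √(CD0/K) and equals 1/(2√(K·CD0)).
(L/D)max = 1/(2√(0.0504 × 0.0376)) = 1/(2 × 0.04353) = 11.5

(L/D)max = 11.5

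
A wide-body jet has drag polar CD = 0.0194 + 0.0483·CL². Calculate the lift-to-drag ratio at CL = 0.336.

CD = 0.0194 + 0.0483 × 0.336² = 0.02485
L/D = CL/CD = 0.336 / 0.02485 = 13.5

L/D = 13.5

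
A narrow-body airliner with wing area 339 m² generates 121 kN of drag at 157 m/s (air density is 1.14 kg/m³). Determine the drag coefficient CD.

CD = 0.0254

From D = ½ρv²S·CD, rearranging gives CD = 2D/(ρv²S).
CD = 2 × 1.21×10^5 / (1.14 × 157² × 339) = 0.0254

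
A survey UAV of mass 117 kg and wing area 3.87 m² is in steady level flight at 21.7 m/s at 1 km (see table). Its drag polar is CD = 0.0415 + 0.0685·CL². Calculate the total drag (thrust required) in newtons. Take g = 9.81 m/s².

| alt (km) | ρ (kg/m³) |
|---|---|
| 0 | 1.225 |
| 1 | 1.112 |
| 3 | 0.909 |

D = 131 N

At 1 km, from the table: ρ = 1.112 kg/m³.
Level flight ⇒ L = W = m·g = 117 × 9.81 = 1147.8 N.
Dynamic pressure q = 0.5 × 1.112 × 21.7² = 261.8 Pa.
Required CL = L/(qS) = 1147.8/(261.8·3.87) = 1.133.
CD = 0.0415 + 0.0685 × 1.133² = 0.1294.
D = q·S·CD = 261.8 × 3.87 × 0.1294 = 131.1 N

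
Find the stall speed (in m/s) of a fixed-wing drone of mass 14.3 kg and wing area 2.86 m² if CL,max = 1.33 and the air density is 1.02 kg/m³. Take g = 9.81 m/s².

V_stall = 8.5 m/s

Stall occurs when L = W at CL,max. W = mg = 14.3 × 9.81 = 140.3 N.
V_stall = √(2W/(ρ·S·CL,max)) = √(2 × 140.3 / (1.02 × 2.86 × 1.33))
V_stall = √72.31 = 8.5 m/s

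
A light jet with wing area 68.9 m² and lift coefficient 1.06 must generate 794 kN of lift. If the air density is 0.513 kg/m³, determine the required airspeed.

v = 206 m/s

L = ½ρv²S·CL ⇒ v = √(2L/(ρ·S·CL))
v = √(2 × 7.94×10^5 / (0.513 × 68.9 × 1.06)) = √42380 = 206 m/s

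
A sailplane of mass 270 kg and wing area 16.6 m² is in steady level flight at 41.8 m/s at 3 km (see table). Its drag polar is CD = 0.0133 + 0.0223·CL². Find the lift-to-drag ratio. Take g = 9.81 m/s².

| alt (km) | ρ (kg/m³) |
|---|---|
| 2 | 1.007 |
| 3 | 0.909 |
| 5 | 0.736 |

L/D = 14.1

At 3 km, from the table: ρ = 0.909 kg/m³.
Level flight ⇒ L = W = m·g = 270 × 9.81 = 2648.7 N.
Dynamic pressure q = 0.5 × 0.909 × 41.8² = 794.1 Pa.
CL = W/(q·S) = 2648.7 / (794.1 × 16.6) = 0.2009.
CD = 0.0133 + 0.0223 × 0.2009² = 0.0142.
L/D = CL/CD = 0.2009 / 0.0142 = 14.1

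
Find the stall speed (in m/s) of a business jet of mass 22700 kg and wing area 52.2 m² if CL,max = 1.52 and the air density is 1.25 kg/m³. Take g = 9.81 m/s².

At stall, lift equals weight: L = W = m·g = 22700 × 9.81 = 2.227×10^5 N.
From L = ½ρV²S·CL,max = W: V_stall = √(2W/(ρSCL,max)) = √(2·2.227×10^5/(1.25·52.2·1.52))
V_stall = √4491 = 67 m/s

V_stall = 67 m/s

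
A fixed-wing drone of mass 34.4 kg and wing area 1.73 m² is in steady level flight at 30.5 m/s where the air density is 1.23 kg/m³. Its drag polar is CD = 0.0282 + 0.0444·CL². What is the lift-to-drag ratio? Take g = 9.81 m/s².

Level flight ⇒ L = W = m·g = 34.4 × 9.81 = 337.46 N.
q = ½ρv² = ½ × 1.23 × 30.5² = 572.1 Pa.
CL = 2W/(ρv²S) = 2×337.46/(1.23×30.5²×1.73) = 0.341.
CD = 0.0282 + 0.0444 × 0.341² = 0.03336.
L/D = CL/CD = 0.341 / 0.03336 = 10.2

L/D = 10.2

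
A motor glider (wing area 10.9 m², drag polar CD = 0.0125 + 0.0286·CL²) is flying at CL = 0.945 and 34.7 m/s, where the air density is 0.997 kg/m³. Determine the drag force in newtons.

CD = 0.0125 + 0.0286 × 0.945² = 0.03804
D = ½ρv²S·CD = ½ × 0.997 × 34.7² × 10.9 × 0.03804 = 249 N

D = 249 N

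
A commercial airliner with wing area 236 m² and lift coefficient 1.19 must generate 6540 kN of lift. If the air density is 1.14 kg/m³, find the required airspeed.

L = ½ρv²S·CL ⇒ v = √(2L/(ρ·S·CL))
v = √(2 × 6.54×10^6 / (1.14 × 236 × 1.19)) = √40850 = 202 m/s

v = 202 m/s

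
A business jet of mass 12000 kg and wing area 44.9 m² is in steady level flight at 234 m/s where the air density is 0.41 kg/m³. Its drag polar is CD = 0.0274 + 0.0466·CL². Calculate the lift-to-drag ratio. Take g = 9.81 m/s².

L/D = 7.8

In steady level flight, lift balances weight: W = mg = 12000 × 9.81 = 1.1772×10^5 N.
Dynamic pressure q = 0.5 × 0.41 × 234² = 11220 Pa.
CL = W/(q·S) = 1.1772×10^5 / (11220 × 44.9) = 0.2336.
CD = 0.0274 + 0.0466 × 0.2336² = 0.02994.
L/D = CL/CD = 0.2336 / 0.02994 = 7.8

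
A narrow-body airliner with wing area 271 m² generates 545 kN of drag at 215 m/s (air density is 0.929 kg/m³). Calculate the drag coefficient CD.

CD = 0.0937

From D = ½ρv²S·CD, rearranging gives CD = 2D/(ρv²S).
CD = 2 × 5.45×10^5 / (0.929 × 215² × 271) = 0.0937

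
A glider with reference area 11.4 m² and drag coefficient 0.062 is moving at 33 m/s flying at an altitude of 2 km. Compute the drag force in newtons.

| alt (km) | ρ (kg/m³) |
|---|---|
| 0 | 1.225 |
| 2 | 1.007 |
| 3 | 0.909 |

At 2 km, from the table: ρ = 1.007 kg/m³.
Dynamic pressure q = ½ρv² = ½ × 1.007 × 33² = 548.3 Pa.
D = q·S·CD = 548.3 × 11.4 × 0.062 = 388 N

D = 388 N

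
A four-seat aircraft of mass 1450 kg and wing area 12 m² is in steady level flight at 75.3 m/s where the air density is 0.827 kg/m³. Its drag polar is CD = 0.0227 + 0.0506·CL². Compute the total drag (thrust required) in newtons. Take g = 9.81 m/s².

Weight W = mg = 1450 × 9.81 = 14224 N; in level flight L = W.
q = ½ρv² = ½ × 0.827 × 75.3² = 2345 Pa.
Required CL = L/(qS) = 14224/(2345·12) = 0.5056.
CD = 0.0227 + 0.0506 × 0.5056² = 0.03563.
D = q·S·CD = 2345 × 12 × 0.03563 = 1003 N

D = 1000 N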